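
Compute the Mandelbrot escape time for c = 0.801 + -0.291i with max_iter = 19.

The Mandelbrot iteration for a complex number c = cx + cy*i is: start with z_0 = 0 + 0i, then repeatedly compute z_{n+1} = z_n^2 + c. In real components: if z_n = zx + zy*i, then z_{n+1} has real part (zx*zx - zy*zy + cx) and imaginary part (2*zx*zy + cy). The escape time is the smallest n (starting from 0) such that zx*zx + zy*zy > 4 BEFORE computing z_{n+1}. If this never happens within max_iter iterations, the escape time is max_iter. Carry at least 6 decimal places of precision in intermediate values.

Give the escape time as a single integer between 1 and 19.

Answer: 3

Derivation:
z_0 = 0 + 0i, c = 0.8010 + -0.2910i
Iter 1: z = 0.8010 + -0.2910i, |z|^2 = 0.7263
Iter 2: z = 1.3579 + -0.7572i, |z|^2 = 2.4173
Iter 3: z = 2.0716 + -2.3474i, |z|^2 = 9.8018
Escaped at iteration 3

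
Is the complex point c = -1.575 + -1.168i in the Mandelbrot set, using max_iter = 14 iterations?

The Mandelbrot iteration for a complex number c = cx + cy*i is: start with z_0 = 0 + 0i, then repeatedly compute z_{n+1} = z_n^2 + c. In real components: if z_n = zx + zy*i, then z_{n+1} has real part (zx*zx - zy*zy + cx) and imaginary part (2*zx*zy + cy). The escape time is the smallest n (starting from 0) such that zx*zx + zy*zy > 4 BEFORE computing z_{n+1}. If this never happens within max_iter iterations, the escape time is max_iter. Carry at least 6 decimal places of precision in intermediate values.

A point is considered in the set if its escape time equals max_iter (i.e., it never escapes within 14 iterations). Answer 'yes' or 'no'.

Answer: no

Derivation:
z_0 = 0 + 0i, c = -1.5750 + -1.1680i
Iter 1: z = -1.5750 + -1.1680i, |z|^2 = 3.8448
Iter 2: z = -0.4586 + 2.5112i, |z|^2 = 6.5164
Escaped at iteration 2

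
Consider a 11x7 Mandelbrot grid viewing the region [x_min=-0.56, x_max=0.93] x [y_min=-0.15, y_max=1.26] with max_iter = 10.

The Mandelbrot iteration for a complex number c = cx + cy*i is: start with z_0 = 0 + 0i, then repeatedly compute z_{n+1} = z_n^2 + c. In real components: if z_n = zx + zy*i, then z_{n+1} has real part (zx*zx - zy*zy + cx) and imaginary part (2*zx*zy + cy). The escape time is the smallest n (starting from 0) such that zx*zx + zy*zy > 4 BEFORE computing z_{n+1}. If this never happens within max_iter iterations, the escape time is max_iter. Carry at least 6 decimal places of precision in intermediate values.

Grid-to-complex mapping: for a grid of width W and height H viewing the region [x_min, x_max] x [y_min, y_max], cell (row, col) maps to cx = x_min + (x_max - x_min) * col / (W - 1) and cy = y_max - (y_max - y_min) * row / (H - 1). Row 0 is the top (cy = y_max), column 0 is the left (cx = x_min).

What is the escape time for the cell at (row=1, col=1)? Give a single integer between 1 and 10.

Answer: 4

Derivation:
z_0 = 0 + 0i, c = -0.4110 + 1.0250i
Iter 1: z = -0.4110 + 1.0250i, |z|^2 = 1.2195
Iter 2: z = -1.2927 + 0.1824i, |z|^2 = 1.7044
Iter 3: z = 1.2268 + 0.5533i, |z|^2 = 1.8112
Iter 4: z = 0.7879 + 2.3826i, |z|^2 = 6.2973
Escaped at iteration 4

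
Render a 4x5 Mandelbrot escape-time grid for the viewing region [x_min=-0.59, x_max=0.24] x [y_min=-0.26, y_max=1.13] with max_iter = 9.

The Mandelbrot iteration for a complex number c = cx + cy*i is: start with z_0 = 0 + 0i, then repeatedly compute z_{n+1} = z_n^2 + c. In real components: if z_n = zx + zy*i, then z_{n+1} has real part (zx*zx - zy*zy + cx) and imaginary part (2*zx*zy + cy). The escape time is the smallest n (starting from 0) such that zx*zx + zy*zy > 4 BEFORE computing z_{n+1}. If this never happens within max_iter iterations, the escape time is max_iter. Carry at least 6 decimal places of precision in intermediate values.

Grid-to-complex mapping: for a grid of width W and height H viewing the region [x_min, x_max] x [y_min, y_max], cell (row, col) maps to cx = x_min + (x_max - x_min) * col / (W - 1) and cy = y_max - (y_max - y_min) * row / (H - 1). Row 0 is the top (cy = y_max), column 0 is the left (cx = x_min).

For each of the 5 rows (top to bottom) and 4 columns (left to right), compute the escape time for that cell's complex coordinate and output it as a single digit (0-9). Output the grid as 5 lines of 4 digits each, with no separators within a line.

Answer: 3443
5895
9999
9999
9999

Derivation:
(row=0, col=0): c = -0.5900 + 1.1300i → escape time 3
(row=0, col=1): c = -0.3133 + 1.1300i → escape time 4
(row=0, col=2): c = -0.0367 + 1.1300i → escape time 4
(row=0, col=3): c = 0.2400 + 1.1300i → escape time 3
(row=1, col=0): c = -0.5900 + 0.7825i → escape time 5
(row=1, col=1): c = -0.3133 + 0.7825i → escape time 8
(row=1, col=2): c = -0.0367 + 0.7825i → escape time 9
(row=1, col=3): c = 0.2400 + 0.7825i → escape time 5
(row=2, col=0): c = -0.5900 + 0.4350i → escape time 9
(row=2, col=1): c = -0.3133 + 0.4350i → escape time 9
(row=2, col=2): c = -0.0367 + 0.4350i → escape time 9
(row=2, col=3): c = 0.2400 + 0.4350i → escape time 9
(row=3, col=0): c = -0.5900 + 0.0875i → escape time 9
(row=3, col=1): c = -0.3133 + 0.0875i → escape time 9
(row=3, col=2): c = -0.0367 + 0.0875i → escape time 9
(row=3, col=3): c = 0.2400 + 0.0875i → escape time 9
(row=4, col=0): c = -0.5900 + -0.2600i → escape time 9
(row=4, col=1): c = -0.3133 + -0.2600i → escape time 9
(row=4, col=2): c = -0.0367 + -0.2600i → escape time 9
(row=4, col=3): c = 0.2400 + -0.2600i → escape time 9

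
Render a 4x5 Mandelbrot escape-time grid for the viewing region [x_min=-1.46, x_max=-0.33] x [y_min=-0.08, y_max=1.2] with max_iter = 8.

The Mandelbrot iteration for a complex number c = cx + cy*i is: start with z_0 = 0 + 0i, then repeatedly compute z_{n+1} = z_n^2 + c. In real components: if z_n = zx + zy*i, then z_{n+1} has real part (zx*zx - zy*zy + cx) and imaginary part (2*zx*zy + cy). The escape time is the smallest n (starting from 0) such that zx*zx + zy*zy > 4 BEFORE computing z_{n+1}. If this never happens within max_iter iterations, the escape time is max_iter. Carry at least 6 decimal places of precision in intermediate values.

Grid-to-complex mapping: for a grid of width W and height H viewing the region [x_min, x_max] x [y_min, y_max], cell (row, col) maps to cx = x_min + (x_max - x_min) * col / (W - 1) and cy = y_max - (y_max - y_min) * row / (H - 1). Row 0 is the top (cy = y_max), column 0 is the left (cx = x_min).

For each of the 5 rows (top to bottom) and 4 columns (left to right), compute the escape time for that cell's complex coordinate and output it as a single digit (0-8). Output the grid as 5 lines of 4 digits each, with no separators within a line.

(row=0, col=0): c = -1.4600 + 1.2000i → escape time 2
(row=0, col=1): c = -1.0833 + 1.2000i → escape time 3
(row=0, col=2): c = -0.7067 + 1.2000i → escape time 3
(row=0, col=3): c = -0.3300 + 1.2000i → escape time 3
(row=1, col=0): c = -1.4600 + 0.8800i → escape time 3
(row=1, col=1): c = -1.0833 + 0.8800i → escape time 3
(row=1, col=2): c = -0.7067 + 0.8800i → escape time 4
(row=1, col=3): c = -0.3300 + 0.8800i → escape time 6
(row=2, col=0): c = -1.4600 + 0.5600i → escape time 3
(row=2, col=1): c = -1.0833 + 0.5600i → escape time 5
(row=2, col=2): c = -0.7067 + 0.5600i → escape time 6
(row=2, col=3): c = -0.3300 + 0.5600i → escape time 8
(row=3, col=0): c = -1.4600 + 0.2400i → escape time 5
(row=3, col=1): c = -1.0833 + 0.2400i → escape time 8
(row=3, col=2): c = -0.7067 + 0.2400i → escape time 8
(row=3, col=3): c = -0.3300 + 0.2400i → escape time 8
(row=4, col=0): c = -1.4600 + -0.0800i → escape time 8
(row=4, col=1): c = -1.0833 + -0.0800i → escape time 8
(row=4, col=2): c = -0.7067 + -0.0800i → escape time 8
(row=4, col=3): c = -0.3300 + -0.0800i → escape time 8

Answer: 2333
3346
3568
5888
8888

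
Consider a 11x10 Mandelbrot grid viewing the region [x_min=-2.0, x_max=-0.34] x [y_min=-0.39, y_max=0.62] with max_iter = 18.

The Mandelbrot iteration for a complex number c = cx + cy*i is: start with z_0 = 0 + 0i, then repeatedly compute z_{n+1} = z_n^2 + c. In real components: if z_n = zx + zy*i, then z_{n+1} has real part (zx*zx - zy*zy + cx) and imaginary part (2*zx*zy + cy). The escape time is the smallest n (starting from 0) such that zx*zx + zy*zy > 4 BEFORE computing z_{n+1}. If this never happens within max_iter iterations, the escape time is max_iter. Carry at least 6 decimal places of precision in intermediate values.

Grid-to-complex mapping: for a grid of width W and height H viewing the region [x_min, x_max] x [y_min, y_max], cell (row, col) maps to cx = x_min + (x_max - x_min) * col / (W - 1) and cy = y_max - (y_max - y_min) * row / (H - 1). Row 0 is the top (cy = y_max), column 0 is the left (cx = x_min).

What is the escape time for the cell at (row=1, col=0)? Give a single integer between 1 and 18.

Answer: 1

Derivation:
z_0 = 0 + 0i, c = -2.0000 + 0.5078i
Iter 1: z = -2.0000 + 0.5078i, |z|^2 = 4.2578
Escaped at iteration 1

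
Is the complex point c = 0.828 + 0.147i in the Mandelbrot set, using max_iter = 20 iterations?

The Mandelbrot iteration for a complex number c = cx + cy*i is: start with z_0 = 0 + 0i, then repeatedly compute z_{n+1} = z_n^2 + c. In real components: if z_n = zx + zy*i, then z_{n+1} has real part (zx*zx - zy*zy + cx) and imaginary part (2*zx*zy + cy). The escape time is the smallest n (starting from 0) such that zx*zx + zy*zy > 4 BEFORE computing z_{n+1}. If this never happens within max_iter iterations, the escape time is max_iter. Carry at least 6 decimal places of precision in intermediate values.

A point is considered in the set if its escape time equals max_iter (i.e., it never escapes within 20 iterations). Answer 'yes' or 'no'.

Answer: no

Derivation:
z_0 = 0 + 0i, c = 0.8280 + 0.1470i
Iter 1: z = 0.8280 + 0.1470i, |z|^2 = 0.7072
Iter 2: z = 1.4920 + 0.3904i, |z|^2 = 2.3784
Iter 3: z = 2.9016 + 1.3120i, |z|^2 = 10.1404
Escaped at iteration 3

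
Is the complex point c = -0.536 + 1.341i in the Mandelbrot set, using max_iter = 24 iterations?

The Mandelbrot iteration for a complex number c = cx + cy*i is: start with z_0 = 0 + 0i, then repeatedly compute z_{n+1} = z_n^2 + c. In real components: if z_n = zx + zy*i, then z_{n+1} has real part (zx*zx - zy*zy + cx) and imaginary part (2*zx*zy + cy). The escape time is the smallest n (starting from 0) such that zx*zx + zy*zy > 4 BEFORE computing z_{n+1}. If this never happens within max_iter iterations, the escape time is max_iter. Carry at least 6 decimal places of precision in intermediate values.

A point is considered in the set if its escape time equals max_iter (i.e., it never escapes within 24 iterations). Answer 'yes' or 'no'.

Answer: no

Derivation:
z_0 = 0 + 0i, c = -0.5360 + 1.3410i
Iter 1: z = -0.5360 + 1.3410i, |z|^2 = 2.0856
Iter 2: z = -2.0470 + -0.0966i, |z|^2 = 4.1995
Escaped at iteration 2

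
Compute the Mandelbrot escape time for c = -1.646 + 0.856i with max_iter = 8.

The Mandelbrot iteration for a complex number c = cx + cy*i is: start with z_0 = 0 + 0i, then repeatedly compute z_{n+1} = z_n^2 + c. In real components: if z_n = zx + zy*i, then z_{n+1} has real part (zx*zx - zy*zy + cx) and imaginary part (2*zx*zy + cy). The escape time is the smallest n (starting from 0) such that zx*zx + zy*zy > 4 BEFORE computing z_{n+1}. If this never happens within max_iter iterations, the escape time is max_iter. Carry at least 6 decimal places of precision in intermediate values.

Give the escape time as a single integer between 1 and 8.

z_0 = 0 + 0i, c = -1.6460 + 0.8560i
Iter 1: z = -1.6460 + 0.8560i, |z|^2 = 3.4421
Iter 2: z = 0.3306 + -1.9620i, |z|^2 = 3.9585
Iter 3: z = -5.3860 + -0.4412i, |z|^2 = 29.2033
Escaped at iteration 3

Answer: 3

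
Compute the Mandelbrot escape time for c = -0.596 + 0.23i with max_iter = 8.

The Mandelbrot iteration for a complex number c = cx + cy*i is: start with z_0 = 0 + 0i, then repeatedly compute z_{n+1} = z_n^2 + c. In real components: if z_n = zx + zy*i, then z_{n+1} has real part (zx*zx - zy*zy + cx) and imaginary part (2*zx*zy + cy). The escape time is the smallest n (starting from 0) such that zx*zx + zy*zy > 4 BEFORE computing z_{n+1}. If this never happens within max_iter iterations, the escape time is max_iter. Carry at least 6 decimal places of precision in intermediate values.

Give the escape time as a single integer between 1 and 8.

z_0 = 0 + 0i, c = -0.5960 + 0.2300i
Iter 1: z = -0.5960 + 0.2300i, |z|^2 = 0.4081
Iter 2: z = -0.2937 + -0.0442i, |z|^2 = 0.0882
Iter 3: z = -0.5117 + 0.2559i, |z|^2 = 0.3273
Iter 4: z = -0.3997 + -0.0319i, |z|^2 = 0.1608
Iter 5: z = -0.4373 + 0.2555i, |z|^2 = 0.2565
Iter 6: z = -0.4701 + 0.0065i, |z|^2 = 0.2210
Iter 7: z = -0.3751 + 0.2239i, |z|^2 = 0.1908

Answer: 8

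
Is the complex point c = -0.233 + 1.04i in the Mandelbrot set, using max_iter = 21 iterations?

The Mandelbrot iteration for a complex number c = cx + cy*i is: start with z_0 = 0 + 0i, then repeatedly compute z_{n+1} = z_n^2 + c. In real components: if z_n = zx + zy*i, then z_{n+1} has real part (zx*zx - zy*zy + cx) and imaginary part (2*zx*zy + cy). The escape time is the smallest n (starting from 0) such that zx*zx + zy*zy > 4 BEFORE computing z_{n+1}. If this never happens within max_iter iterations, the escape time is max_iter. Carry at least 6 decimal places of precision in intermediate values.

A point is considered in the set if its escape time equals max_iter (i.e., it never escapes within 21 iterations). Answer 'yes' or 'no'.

Answer: no

Derivation:
z_0 = 0 + 0i, c = -0.2330 + 1.0400i
Iter 1: z = -0.2330 + 1.0400i, |z|^2 = 1.1359
Iter 2: z = -1.2603 + 0.5554i, |z|^2 = 1.8968
Iter 3: z = 1.0470 + -0.3599i, |z|^2 = 1.2256
Iter 4: z = 0.7336 + 0.2865i, |z|^2 = 0.6203
Iter 5: z = 0.2231 + 1.4604i, |z|^2 = 2.1825
Iter 6: z = -2.3159 + 1.6917i, |z|^2 = 8.2252
Escaped at iteration 6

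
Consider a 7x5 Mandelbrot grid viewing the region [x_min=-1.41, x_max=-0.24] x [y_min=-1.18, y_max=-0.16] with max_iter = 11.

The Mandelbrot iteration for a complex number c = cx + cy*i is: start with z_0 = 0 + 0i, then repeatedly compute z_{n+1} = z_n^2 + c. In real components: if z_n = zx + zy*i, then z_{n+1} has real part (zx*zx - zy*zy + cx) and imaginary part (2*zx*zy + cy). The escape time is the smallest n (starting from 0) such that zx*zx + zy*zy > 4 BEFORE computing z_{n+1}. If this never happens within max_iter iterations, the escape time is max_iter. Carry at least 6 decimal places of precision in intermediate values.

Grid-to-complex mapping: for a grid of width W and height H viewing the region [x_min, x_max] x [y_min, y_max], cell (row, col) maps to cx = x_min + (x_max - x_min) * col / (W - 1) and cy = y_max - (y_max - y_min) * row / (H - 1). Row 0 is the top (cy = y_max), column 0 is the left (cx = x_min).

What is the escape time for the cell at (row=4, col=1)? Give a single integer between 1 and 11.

z_0 = 0 + 0i, c = -1.2150 + -1.1800i
Iter 1: z = -1.2150 + -1.1800i, |z|^2 = 2.8686
Iter 2: z = -1.1312 + 1.6874i, |z|^2 = 4.1269
Escaped at iteration 2

Answer: 2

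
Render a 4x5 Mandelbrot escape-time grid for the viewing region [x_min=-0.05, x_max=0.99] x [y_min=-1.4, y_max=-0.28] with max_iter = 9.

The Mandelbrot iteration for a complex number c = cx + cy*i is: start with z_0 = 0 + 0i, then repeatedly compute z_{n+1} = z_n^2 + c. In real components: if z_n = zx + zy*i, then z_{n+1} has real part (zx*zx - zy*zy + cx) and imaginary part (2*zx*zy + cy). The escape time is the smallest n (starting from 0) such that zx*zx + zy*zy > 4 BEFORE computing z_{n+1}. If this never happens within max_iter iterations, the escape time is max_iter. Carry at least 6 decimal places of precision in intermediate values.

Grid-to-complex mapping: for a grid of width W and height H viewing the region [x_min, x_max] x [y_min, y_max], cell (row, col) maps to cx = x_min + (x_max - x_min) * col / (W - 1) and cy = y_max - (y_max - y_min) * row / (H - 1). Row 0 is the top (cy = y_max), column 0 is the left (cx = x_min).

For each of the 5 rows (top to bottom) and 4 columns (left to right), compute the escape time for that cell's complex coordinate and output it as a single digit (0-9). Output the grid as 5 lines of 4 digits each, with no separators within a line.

Answer: 9942
9932
9432
4322
2222

Derivation:
(row=0, col=0): c = -0.0500 + -0.2800i → escape time 9
(row=0, col=1): c = 0.2967 + -0.2800i → escape time 9
(row=0, col=2): c = 0.6433 + -0.2800i → escape time 4
(row=0, col=3): c = 0.9900 + -0.2800i → escape time 2
(row=1, col=0): c = -0.0500 + -0.5600i → escape time 9
(row=1, col=1): c = 0.2967 + -0.5600i → escape time 9
(row=1, col=2): c = 0.6433 + -0.5600i → escape time 3
(row=1, col=3): c = 0.9900 + -0.5600i → escape time 2
(row=2, col=0): c = -0.0500 + -0.8400i → escape time 9
(row=2, col=1): c = 0.2967 + -0.8400i → escape time 4
(row=2, col=2): c = 0.6433 + -0.8400i → escape time 3
(row=2, col=3): c = 0.9900 + -0.8400i → escape time 2
(row=3, col=0): c = -0.0500 + -1.1200i → escape time 4
(row=3, col=1): c = 0.2967 + -1.1200i → escape time 3
(row=3, col=2): c = 0.6433 + -1.1200i → escape time 2
(row=3, col=3): c = 0.9900 + -1.1200i → escape time 2
(row=4, col=0): c = -0.0500 + -1.4000i → escape time 2
(row=4, col=1): c = 0.2967 + -1.4000i → escape time 2
(row=4, col=2): c = 0.6433 + -1.4000i → escape time 2
(row=4, col=3): c = 0.9900 + -1.4000i → escape time 2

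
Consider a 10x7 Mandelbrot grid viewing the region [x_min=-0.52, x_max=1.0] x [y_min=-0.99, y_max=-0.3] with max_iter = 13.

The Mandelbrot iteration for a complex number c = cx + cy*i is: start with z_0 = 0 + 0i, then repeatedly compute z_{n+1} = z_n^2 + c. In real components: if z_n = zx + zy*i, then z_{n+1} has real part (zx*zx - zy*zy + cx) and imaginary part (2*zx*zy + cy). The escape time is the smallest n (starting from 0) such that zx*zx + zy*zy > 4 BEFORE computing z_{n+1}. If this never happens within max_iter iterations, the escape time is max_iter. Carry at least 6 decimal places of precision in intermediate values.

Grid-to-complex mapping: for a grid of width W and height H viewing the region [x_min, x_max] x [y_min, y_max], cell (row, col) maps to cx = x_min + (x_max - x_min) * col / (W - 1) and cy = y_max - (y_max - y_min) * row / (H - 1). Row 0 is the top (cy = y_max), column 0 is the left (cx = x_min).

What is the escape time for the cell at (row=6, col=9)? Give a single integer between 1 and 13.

Answer: 2

Derivation:
z_0 = 0 + 0i, c = 1.0000 + -0.9900i
Iter 1: z = 1.0000 + -0.9900i, |z|^2 = 1.9801
Iter 2: z = 1.0199 + -2.9700i, |z|^2 = 9.8611
Escaped at iteration 2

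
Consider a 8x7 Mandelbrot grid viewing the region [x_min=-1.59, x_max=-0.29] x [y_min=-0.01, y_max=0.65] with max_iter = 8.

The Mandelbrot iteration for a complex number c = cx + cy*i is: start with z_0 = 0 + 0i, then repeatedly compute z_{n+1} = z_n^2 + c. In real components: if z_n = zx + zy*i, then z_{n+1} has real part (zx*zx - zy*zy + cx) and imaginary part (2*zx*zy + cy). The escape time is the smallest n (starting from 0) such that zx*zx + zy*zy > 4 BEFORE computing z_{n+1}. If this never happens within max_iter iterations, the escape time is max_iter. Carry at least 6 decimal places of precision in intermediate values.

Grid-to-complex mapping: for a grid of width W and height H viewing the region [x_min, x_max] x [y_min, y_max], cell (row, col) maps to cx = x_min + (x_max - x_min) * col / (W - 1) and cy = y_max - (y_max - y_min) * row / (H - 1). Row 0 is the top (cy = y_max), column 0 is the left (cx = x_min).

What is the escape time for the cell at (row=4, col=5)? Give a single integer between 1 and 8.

Answer: 8

Derivation:
z_0 = 0 + 0i, c = -0.6614 + 0.2100i
Iter 1: z = -0.6614 + 0.2100i, |z|^2 = 0.4816
Iter 2: z = -0.2680 + -0.0678i, |z|^2 = 0.0764
Iter 3: z = -0.5942 + 0.2463i, |z|^2 = 0.4137
Iter 4: z = -0.3691 + -0.0827i, |z|^2 = 0.1431
Iter 5: z = -0.5321 + 0.2711i, |z|^2 = 0.3566
Iter 6: z = -0.4518 + -0.0785i, |z|^2 = 0.2103
Iter 7: z = -0.4634 + 0.2809i, |z|^2 = 0.2937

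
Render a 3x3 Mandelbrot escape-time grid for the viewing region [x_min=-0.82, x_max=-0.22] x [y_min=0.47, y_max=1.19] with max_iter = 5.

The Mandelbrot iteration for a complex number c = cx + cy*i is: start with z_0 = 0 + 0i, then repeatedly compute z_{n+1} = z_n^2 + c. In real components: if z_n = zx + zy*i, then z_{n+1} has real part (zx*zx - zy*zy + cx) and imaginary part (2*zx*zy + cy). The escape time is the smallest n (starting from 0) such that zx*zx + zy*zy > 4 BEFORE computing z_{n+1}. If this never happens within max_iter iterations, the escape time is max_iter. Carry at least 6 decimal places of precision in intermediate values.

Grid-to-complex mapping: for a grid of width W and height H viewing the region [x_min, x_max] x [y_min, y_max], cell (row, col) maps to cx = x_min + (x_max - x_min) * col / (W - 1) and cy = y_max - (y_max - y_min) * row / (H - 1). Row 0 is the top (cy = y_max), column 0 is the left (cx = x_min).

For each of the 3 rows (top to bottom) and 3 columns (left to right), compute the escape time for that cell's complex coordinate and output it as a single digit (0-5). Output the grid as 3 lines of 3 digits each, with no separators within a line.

(row=0, col=0): c = -0.8200 + 1.1900i → escape time 3
(row=0, col=1): c = -0.5200 + 1.1900i → escape time 3
(row=0, col=2): c = -0.2200 + 1.1900i → escape time 3
(row=1, col=0): c = -0.8200 + 0.8300i → escape time 4
(row=1, col=1): c = -0.5200 + 0.8300i → escape time 5
(row=1, col=2): c = -0.2200 + 0.8300i → escape time 5
(row=2, col=0): c = -0.8200 + 0.4700i → escape time 5
(row=2, col=1): c = -0.5200 + 0.4700i → escape time 5
(row=2, col=2): c = -0.2200 + 0.4700i → escape time 5

Answer: 333
455
555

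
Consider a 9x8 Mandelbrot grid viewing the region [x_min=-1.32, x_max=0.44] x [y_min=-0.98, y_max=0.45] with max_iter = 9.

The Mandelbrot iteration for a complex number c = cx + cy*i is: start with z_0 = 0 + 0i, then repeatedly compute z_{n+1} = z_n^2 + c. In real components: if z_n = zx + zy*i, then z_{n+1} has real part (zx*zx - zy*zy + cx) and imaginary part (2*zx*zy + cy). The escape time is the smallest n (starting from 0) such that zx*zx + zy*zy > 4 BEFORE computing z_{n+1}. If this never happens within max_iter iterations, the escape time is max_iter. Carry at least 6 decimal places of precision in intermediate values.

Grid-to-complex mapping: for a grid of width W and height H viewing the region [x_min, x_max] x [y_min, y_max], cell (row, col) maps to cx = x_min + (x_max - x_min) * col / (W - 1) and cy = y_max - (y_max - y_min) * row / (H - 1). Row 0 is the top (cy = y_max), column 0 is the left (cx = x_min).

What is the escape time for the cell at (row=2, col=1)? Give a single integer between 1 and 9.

z_0 = 0 + 0i, c = -1.1000 + 0.0414i
Iter 1: z = -1.1000 + 0.0414i, |z|^2 = 1.2117
Iter 2: z = 0.1083 + -0.0497i, |z|^2 = 0.0142
Iter 3: z = -1.0907 + 0.0307i, |z|^2 = 1.1907
Iter 4: z = 0.0888 + -0.0255i, |z|^2 = 0.0085
Iter 5: z = -1.0928 + 0.0369i, |z|^2 = 1.1955
Iter 6: z = 0.0928 + -0.0392i, |z|^2 = 0.0101
Iter 7: z = -1.0929 + 0.0341i, |z|^2 = 1.1957
Iter 8: z = 0.0933 + -0.0332i, |z|^2 = 0.0098

Answer: 9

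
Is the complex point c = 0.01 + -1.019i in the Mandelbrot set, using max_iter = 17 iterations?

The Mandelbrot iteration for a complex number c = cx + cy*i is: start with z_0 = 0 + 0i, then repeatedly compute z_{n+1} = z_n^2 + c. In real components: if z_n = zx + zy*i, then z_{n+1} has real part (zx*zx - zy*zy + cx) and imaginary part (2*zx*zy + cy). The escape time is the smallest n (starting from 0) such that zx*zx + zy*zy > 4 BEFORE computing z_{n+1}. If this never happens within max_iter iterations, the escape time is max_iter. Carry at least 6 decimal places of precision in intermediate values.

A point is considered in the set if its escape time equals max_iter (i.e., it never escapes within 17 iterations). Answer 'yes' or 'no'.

z_0 = 0 + 0i, c = 0.0100 + -1.0190i
Iter 1: z = 0.0100 + -1.0190i, |z|^2 = 1.0385
Iter 2: z = -1.0283 + -1.0394i, |z|^2 = 2.1376
Iter 3: z = -0.0130 + 1.1185i, |z|^2 = 1.2512
Iter 4: z = -1.2409 + -1.0481i, |z|^2 = 2.6382
Iter 5: z = 0.4514 + 1.5821i, |z|^2 = 2.7066
Iter 6: z = -2.2891 + 0.4092i, |z|^2 = 5.4077
Escaped at iteration 6

Answer: no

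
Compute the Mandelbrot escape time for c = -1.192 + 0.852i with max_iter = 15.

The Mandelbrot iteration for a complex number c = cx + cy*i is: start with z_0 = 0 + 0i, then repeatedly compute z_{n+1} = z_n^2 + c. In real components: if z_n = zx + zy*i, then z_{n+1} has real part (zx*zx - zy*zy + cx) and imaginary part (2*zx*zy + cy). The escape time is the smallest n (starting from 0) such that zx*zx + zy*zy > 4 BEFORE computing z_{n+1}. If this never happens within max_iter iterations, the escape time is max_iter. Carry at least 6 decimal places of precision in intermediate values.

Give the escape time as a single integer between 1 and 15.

Answer: 3

Derivation:
z_0 = 0 + 0i, c = -1.1920 + 0.8520i
Iter 1: z = -1.1920 + 0.8520i, |z|^2 = 2.1468
Iter 2: z = -0.4970 + -1.1792i, |z|^2 = 1.6375
Iter 3: z = -2.3354 + 2.0242i, |z|^2 = 9.5514
Escaped at iteration 3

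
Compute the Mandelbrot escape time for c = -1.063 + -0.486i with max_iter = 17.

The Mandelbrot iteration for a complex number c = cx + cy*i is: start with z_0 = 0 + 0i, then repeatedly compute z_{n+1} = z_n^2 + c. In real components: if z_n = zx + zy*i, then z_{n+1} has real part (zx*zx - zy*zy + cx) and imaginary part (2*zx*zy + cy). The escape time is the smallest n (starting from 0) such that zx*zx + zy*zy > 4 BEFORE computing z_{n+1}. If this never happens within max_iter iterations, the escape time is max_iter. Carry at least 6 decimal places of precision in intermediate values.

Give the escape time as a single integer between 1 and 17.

Answer: 5

Derivation:
z_0 = 0 + 0i, c = -1.0630 + -0.4860i
Iter 1: z = -1.0630 + -0.4860i, |z|^2 = 1.3662
Iter 2: z = -0.1692 + 0.5472i, |z|^2 = 0.3281
Iter 3: z = -1.3338 + -0.6712i, |z|^2 = 2.2296
Iter 4: z = 0.2656 + 1.3046i, |z|^2 = 1.7724
Iter 5: z = -2.6944 + 0.2069i, |z|^2 = 7.3025
Escaped at iteration 5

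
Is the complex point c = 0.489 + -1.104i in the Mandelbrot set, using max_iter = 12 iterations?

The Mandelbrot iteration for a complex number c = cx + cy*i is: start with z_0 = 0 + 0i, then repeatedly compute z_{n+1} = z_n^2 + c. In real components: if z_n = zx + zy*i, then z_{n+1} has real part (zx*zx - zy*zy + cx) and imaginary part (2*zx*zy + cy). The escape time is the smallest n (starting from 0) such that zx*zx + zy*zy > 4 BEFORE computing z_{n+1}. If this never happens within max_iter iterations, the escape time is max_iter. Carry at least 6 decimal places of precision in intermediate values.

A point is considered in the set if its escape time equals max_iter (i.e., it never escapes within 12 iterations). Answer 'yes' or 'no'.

z_0 = 0 + 0i, c = 0.4890 + -1.1040i
Iter 1: z = 0.4890 + -1.1040i, |z|^2 = 1.4579
Iter 2: z = -0.4907 + -2.1837i, |z|^2 = 5.0094
Escaped at iteration 2

Answer: no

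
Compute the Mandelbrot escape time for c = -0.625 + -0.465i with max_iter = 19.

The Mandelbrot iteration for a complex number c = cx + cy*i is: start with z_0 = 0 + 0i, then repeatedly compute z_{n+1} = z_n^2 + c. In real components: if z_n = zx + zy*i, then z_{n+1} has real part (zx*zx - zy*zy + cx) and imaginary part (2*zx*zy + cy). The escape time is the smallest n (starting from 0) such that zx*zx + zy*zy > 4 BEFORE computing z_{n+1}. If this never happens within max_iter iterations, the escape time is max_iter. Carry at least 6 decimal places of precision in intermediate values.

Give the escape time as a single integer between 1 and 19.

Answer: 19

Derivation:
z_0 = 0 + 0i, c = -0.6250 + -0.4650i
Iter 1: z = -0.6250 + -0.4650i, |z|^2 = 0.6069
Iter 2: z = -0.4506 + 0.1163i, |z|^2 = 0.2166
Iter 3: z = -0.4355 + -0.5698i, |z|^2 = 0.5143
Iter 4: z = -0.7600 + 0.0312i, |z|^2 = 0.5786
Iter 5: z = -0.0484 + -0.5125i, |z|^2 = 0.2650
Iter 6: z = -0.8853 + -0.4154i, |z|^2 = 0.9563
Iter 7: z = -0.0138 + 0.2705i, |z|^2 = 0.0734
Iter 8: z = -0.6980 + -0.4725i, |z|^2 = 0.7104
Iter 9: z = -0.3611 + 0.1946i, |z|^2 = 0.1682
Iter 10: z = -0.5325 + -0.6055i, |z|^2 = 0.6502
Iter 11: z = -0.7081 + 0.1799i, |z|^2 = 0.5337
Iter 12: z = -0.1560 + -0.7197i, |z|^2 = 0.5423
Iter 13: z = -1.1186 + -0.2405i, |z|^2 = 1.3092
Iter 14: z = 0.5685 + 0.0730i, |z|^2 = 0.3285
Iter 15: z = -0.3071 + -0.3820i, |z|^2 = 0.2402
Iter 16: z = -0.6766 + -0.2304i, |z|^2 = 0.5108
Iter 17: z = -0.2203 + -0.1533i, |z|^2 = 0.0720
Iter 18: z = -0.6000 + -0.3975i, |z|^2 = 0.5179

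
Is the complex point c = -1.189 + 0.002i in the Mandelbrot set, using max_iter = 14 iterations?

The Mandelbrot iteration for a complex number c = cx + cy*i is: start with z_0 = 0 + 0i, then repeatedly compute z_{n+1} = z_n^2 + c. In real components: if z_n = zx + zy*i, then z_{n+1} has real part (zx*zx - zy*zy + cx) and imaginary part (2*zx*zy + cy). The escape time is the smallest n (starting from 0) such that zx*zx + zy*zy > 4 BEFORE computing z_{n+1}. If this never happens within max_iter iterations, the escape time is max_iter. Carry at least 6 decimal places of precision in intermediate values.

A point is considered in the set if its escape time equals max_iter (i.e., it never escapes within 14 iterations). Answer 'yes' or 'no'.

z_0 = 0 + 0i, c = -1.1890 + 0.0020i
Iter 1: z = -1.1890 + 0.0020i, |z|^2 = 1.4137
Iter 2: z = 0.2247 + -0.0028i, |z|^2 = 0.0505
Iter 3: z = -1.1385 + 0.0008i, |z|^2 = 1.2962
Iter 4: z = 0.1072 + 0.0003i, |z|^2 = 0.0115
Iter 5: z = -1.1775 + 0.0021i, |z|^2 = 1.3865
Iter 6: z = 0.1975 + -0.0028i, |z|^2 = 0.0390
Iter 7: z = -1.1500 + 0.0009i, |z|^2 = 1.3225
Iter 8: z = 0.1335 + -0.0000i, |z|^2 = 0.0178
Iter 9: z = -1.1712 + 0.0020i, |z|^2 = 1.3717
Iter 10: z = 0.1827 + -0.0027i, |z|^2 = 0.0334
Iter 11: z = -1.1556 + 0.0010i, |z|^2 = 1.3355
Iter 12: z = 0.1465 + -0.0004i, |z|^2 = 0.0215
Iter 13: z = -1.1675 + 0.0019i, |z|^2 = 1.3631
Did not escape in 14 iterations → in set

Answer: yes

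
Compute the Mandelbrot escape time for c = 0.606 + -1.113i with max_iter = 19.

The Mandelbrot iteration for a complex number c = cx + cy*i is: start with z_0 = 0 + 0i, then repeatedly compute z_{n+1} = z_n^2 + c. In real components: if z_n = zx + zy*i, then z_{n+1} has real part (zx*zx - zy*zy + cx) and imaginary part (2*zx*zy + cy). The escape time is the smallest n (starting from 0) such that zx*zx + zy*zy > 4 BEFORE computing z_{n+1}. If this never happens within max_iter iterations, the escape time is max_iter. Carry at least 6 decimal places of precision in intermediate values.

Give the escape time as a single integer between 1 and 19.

Answer: 2

Derivation:
z_0 = 0 + 0i, c = 0.6060 + -1.1130i
Iter 1: z = 0.6060 + -1.1130i, |z|^2 = 1.6060
Iter 2: z = -0.2655 + -2.4620i, |z|^2 = 6.1317
Escaped at iteration 2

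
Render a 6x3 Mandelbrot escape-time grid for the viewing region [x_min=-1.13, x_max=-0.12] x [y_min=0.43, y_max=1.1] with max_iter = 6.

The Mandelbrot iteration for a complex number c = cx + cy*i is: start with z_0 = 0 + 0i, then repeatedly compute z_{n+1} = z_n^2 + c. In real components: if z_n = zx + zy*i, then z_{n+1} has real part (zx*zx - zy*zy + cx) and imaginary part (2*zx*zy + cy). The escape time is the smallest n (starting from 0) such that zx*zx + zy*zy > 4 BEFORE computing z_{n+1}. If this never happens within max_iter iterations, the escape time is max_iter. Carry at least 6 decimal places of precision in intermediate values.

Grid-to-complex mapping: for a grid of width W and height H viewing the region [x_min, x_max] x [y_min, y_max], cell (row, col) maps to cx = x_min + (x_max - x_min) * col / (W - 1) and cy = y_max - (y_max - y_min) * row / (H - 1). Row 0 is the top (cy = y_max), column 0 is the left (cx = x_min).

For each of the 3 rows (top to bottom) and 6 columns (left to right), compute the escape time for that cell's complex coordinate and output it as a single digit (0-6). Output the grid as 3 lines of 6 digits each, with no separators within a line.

Answer: 333345
344666
666666

Derivation:
(row=0, col=0): c = -1.1300 + 1.1000i → escape time 3
(row=0, col=1): c = -0.9280 + 1.1000i → escape time 3
(row=0, col=2): c = -0.7260 + 1.1000i → escape time 3
(row=0, col=3): c = -0.5240 + 1.1000i → escape time 3
(row=0, col=4): c = -0.3220 + 1.1000i → escape time 4
(row=0, col=5): c = -0.1200 + 1.1000i → escape time 5
(row=1, col=0): c = -1.1300 + 0.7650i → escape time 3
(row=1, col=1): c = -0.9280 + 0.7650i → escape time 4
(row=1, col=2): c = -0.7260 + 0.7650i → escape time 4
(row=1, col=3): c = -0.5240 + 0.7650i → escape time 6
(row=1, col=4): c = -0.3220 + 0.7650i → escape time 6
(row=1, col=5): c = -0.1200 + 0.7650i → escape time 6
(row=2, col=0): c = -1.1300 + 0.4300i → escape time 6
(row=2, col=1): c = -0.9280 + 0.4300i → escape time 6
(row=2, col=2): c = -0.7260 + 0.4300i → escape time 6
(row=2, col=3): c = -0.5240 + 0.4300i → escape time 6
(row=2, col=4): c = -0.3220 + 0.4300i → escape time 6
(row=2, col=5): c = -0.1200 + 0.4300i → escape time 6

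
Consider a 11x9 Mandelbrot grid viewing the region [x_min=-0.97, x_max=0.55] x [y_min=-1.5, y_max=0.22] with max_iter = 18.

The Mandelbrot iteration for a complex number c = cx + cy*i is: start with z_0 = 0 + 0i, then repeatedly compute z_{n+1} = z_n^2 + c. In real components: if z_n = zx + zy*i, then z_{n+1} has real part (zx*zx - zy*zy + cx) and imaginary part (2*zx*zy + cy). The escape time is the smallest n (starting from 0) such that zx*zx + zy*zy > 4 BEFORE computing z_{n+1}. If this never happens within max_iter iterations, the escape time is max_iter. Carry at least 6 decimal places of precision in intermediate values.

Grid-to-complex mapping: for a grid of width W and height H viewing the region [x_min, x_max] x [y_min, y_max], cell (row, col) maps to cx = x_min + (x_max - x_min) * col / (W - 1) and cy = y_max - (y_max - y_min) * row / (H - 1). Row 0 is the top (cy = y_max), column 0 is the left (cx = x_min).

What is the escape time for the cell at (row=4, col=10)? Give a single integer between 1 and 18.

z_0 = 0 + 0i, c = 0.5500 + -0.6400i
Iter 1: z = 0.5500 + -0.6400i, |z|^2 = 0.7121
Iter 2: z = 0.4429 + -1.3440i, |z|^2 = 2.0025
Iter 3: z = -1.0602 + -1.8305i, |z|^2 = 4.4748
Escaped at iteration 3

Answer: 3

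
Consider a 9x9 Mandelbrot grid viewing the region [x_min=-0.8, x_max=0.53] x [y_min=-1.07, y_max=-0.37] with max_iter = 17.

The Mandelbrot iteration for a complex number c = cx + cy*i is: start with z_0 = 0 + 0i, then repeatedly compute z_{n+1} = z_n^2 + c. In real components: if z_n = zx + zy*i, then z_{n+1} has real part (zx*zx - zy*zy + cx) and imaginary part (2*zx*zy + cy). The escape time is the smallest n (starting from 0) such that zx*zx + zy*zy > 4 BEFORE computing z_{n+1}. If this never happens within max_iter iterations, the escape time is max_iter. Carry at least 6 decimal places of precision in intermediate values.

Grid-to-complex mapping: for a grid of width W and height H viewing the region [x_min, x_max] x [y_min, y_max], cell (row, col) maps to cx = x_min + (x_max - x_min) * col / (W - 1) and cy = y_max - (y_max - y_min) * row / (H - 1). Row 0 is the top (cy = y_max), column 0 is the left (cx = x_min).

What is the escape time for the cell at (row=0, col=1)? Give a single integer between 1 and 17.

Answer: 17

Derivation:
z_0 = 0 + 0i, c = -0.6338 + -0.3700i
Iter 1: z = -0.6338 + -0.3700i, |z|^2 = 0.5385
Iter 2: z = -0.3690 + 0.0990i, |z|^2 = 0.1460
Iter 3: z = -0.5074 + -0.4430i, |z|^2 = 0.4537
Iter 4: z = -0.5726 + 0.0796i, |z|^2 = 0.3342
Iter 5: z = -0.3122 + -0.4611i, |z|^2 = 0.3101
Iter 6: z = -0.7489 + -0.0821i, |z|^2 = 0.5676
Iter 7: z = -0.0796 + -0.2471i, |z|^2 = 0.0674
Iter 8: z = -0.6885 + -0.3307i, |z|^2 = 0.5833
Iter 9: z = -0.2691 + 0.0853i, |z|^2 = 0.0797
Iter 10: z = -0.5686 + -0.4159i, |z|^2 = 0.4963
Iter 11: z = -0.4834 + 0.1030i, |z|^2 = 0.2443
Iter 12: z = -0.4107 + -0.4696i, |z|^2 = 0.3891
Iter 13: z = -0.6856 + 0.0157i, |z|^2 = 0.4703
Iter 14: z = -0.1639 + -0.3915i, |z|^2 = 0.1801
Iter 15: z = -0.7601 + -0.2416i, |z|^2 = 0.6362
Iter 16: z = -0.1143 + -0.0026i, |z|^2 = 0.0131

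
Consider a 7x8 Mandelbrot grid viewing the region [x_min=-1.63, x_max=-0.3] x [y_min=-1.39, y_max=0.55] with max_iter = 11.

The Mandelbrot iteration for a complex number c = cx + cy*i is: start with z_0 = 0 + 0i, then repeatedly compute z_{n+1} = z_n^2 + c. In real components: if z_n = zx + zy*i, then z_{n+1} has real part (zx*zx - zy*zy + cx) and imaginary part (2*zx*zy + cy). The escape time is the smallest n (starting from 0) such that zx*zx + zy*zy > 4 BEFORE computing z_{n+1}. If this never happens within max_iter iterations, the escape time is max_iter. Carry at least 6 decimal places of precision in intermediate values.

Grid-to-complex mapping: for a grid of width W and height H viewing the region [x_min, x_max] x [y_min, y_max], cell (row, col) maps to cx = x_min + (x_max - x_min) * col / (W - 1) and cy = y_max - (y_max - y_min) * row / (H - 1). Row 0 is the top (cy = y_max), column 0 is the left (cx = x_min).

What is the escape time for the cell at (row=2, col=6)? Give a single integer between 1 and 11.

Answer: 11

Derivation:
z_0 = 0 + 0i, c = -0.3000 + -0.0043i
Iter 1: z = -0.3000 + -0.0043i, |z|^2 = 0.0900
Iter 2: z = -0.2100 + -0.0017i, |z|^2 = 0.0441
Iter 3: z = -0.2559 + -0.0036i, |z|^2 = 0.0655
Iter 4: z = -0.2345 + -0.0025i, |z|^2 = 0.0550
Iter 5: z = -0.2450 + -0.0031i, |z|^2 = 0.0600
Iter 6: z = -0.2400 + -0.0028i, |z|^2 = 0.0576
Iter 7: z = -0.2424 + -0.0030i, |z|^2 = 0.0588
Iter 8: z = -0.2412 + -0.0028i, |z|^2 = 0.0582
Iter 9: z = -0.2418 + -0.0029i, |z|^2 = 0.0585
Iter 10: z = -0.2415 + -0.0029i, |z|^2 = 0.0583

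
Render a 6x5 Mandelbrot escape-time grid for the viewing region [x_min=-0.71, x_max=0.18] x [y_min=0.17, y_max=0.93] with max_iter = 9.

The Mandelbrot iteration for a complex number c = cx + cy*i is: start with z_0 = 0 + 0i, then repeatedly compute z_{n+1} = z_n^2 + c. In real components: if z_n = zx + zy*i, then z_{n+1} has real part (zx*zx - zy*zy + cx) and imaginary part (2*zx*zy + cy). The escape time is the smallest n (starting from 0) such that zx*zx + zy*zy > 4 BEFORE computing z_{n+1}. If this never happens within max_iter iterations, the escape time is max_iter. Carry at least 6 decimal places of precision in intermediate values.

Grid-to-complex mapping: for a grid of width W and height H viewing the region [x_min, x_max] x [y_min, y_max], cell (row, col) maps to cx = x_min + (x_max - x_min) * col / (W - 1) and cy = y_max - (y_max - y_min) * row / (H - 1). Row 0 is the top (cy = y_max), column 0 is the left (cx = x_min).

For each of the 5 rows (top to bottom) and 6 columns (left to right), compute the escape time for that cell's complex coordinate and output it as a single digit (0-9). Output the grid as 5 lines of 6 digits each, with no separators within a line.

(row=0, col=0): c = -0.7100 + 0.9300i → escape time 4
(row=0, col=1): c = -0.5320 + 0.9300i → escape time 4
(row=0, col=2): c = -0.3540 + 0.9300i → escape time 5
(row=0, col=3): c = -0.1760 + 0.9300i → escape time 9
(row=0, col=4): c = 0.0020 + 0.9300i → escape time 7
(row=0, col=5): c = 0.1800 + 0.9300i → escape time 4
(row=1, col=0): c = -0.7100 + 0.7400i → escape time 4
(row=1, col=1): c = -0.5320 + 0.7400i → escape time 6
(row=1, col=2): c = -0.3540 + 0.7400i → escape time 7
(row=1, col=3): c = -0.1760 + 0.7400i → escape time 9
(row=1, col=4): c = 0.0020 + 0.7400i → escape time 9
(row=1, col=5): c = 0.1800 + 0.7400i → escape time 6
(row=2, col=0): c = -0.7100 + 0.5500i → escape time 6
(row=2, col=1): c = -0.5320 + 0.5500i → escape time 9
(row=2, col=2): c = -0.3540 + 0.5500i → escape time 9
(row=2, col=3): c = -0.1760 + 0.5500i → escape time 9
(row=2, col=4): c = 0.0020 + 0.5500i → escape time 9
(row=2, col=5): c = 0.1800 + 0.5500i → escape time 9
(row=3, col=0): c = -0.7100 + 0.3600i → escape time 9
(row=3, col=1): c = -0.5320 + 0.3600i → escape time 9
(row=3, col=2): c = -0.3540 + 0.3600i → escape time 9
(row=3, col=3): c = -0.1760 + 0.3600i → escape time 9
(row=3, col=4): c = 0.0020 + 0.3600i → escape time 9
(row=3, col=5): c = 0.1800 + 0.3600i → escape time 9
(row=4, col=0): c = -0.7100 + 0.1700i → escape time 9
(row=4, col=1): c = -0.5320 + 0.1700i → escape time 9
(row=4, col=2): c = -0.3540 + 0.1700i → escape time 9
(row=4, col=3): c = -0.1760 + 0.1700i → escape time 9
(row=4, col=4): c = 0.0020 + 0.1700i → escape time 9
(row=4, col=5): c = 0.1800 + 0.1700i → escape time 9

Answer: 445974
467996
699999
999999
999999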